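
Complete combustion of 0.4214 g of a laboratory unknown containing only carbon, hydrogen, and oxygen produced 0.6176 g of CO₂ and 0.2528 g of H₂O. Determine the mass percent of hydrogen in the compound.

6.71%

mol C = 0.6176 g CO₂ ÷ 44.009 g/mol = 0.014033 mol
mol H = 2 × 0.2528 g H₂O ÷ 18.015 g/mol = 0.028066 mol
mass O = 0.4214 − (0.16856 + 0.028290) = 0.22455 g → mol O = 0.22455 ÷ 15.999 = 0.014035 mol
mass % H = 0.028290 g ÷ 0.4214 g × 100%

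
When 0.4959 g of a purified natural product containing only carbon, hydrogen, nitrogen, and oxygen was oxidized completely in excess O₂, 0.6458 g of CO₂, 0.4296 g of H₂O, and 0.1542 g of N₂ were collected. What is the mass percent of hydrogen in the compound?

mol C = 0.6458 g CO₂ ÷ 44.009 g/mol = 0.014674 mol
mol H = 2 × 0.4296 g H₂O ÷ 18.015 g/mol = 0.047694 mol
mol N = 2 × 0.1542 g N₂ ÷ 28.014 g/mol = 0.011009 mol
mass O = 0.4959 − (0.17625 + 0.048075 + 0.15420) = 0.11737 g → mol O = 0.11737 ÷ 15.999 = 0.0073362 mol
mass % H = 0.048075 g ÷ 0.4959 g × 100%

9.69%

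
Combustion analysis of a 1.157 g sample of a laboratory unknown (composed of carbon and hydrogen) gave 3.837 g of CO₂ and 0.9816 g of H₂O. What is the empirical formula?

C4H5

mol C = 3.837 g CO₂ ÷ 44.009 g/mol = 0.087187 mol
mol H = 2 × 0.9816 g H₂O ÷ 18.015 g/mol = 0.10898 mol
Divide by the smallest (0.087187 mol): C 1.000, H 1.250
Multiplying each by 4 gives whole numbers: C 4.00, H 5.00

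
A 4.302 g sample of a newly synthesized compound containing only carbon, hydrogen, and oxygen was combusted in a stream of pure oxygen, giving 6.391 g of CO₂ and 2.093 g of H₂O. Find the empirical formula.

mol C = 6.391 g CO₂ ÷ 44.009 g/mol = 0.14522 mol
mol H = 2 × 2.093 g H₂O ÷ 18.015 g/mol = 0.23236 mol
mass O = 4.302 − (1.7442 + 0.23422) = 2.3235 g → mol O = 2.3235 ÷ 15.999 = 0.14523 mol
Divide by the smallest (0.14522 mol): C 1.000, H 1.600, O 1.000
Multiplying each by 5 gives whole numbers: C 5.00, H 8.00, O 5.00

C5H8O5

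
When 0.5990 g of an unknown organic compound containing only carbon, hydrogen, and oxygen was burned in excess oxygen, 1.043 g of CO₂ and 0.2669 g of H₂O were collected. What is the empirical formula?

C4H5O3

mol C = 1.043 g CO₂ ÷ 44.009 g/mol = 0.023700 mol
mol H = 2 × 0.2669 g H₂O ÷ 18.015 g/mol = 0.029631 mol
mass O = 0.5990 − (0.28466 + 0.029868) = 0.28448 g → mol O = 0.28448 ÷ 15.999 = 0.017781 mol
Divide by the smallest (0.017781 mol): C 1.333, H 1.666, O 1.000
Multiplying each by 3 gives whole numbers: C 4.00, H 5.00, O 3.00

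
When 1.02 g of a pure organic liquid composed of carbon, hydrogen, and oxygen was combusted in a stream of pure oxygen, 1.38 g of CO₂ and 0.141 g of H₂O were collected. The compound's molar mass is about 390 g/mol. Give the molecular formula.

C12H6O15

mol C = 1.38 g CO₂ ÷ 44.009 g/mol = 0.03136 mol
mol H = 2 × 0.141 g H₂O ÷ 18.015 g/mol = 0.01565 mol
mass O = 1.02 − (0.3766 + 0.01578) = 0.6276 g → mol O = 0.6276 ÷ 15.999 = 0.03923 mol
Divide by the smallest (0.01565 mol): C 2.003, H 1.000, O 2.506
Multiplying each by 2 gives whole numbers: C 4.01, H 2.00, O 5.01
Empirical formula: C4H2O5
Empirical-formula mass = 130.06 g/mol; 390 ÷ 130.06 ≈ 3, so the molecular formula is C12H6O15.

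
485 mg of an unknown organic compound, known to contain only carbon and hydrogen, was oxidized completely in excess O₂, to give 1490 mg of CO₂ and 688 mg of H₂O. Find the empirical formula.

C4H9

mol C = 1.49 g CO₂ ÷ 44.009 g/mol = 0.03386 mol
mol H = 2 × 0.688 g H₂O ÷ 18.015 g/mol = 0.07638 mol
Divide by the smallest (0.03386 mol): C 1.000, H 2.256
Multiplying each by 4 gives whole numbers: C 4.00, H 9.02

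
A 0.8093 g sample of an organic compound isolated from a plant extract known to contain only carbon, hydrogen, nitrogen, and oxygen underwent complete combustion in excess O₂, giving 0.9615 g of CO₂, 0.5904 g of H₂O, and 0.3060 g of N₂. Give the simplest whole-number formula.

mol C = 0.9615 g CO₂ ÷ 44.009 g/mol = 0.021848 mol
mol H = 2 × 0.5904 g H₂O ÷ 18.015 g/mol = 0.065545 mol
mol N = 2 × 0.3060 g N₂ ÷ 28.014 g/mol = 0.021846 mol
mass O = 0.8093 − (0.26241 + 0.066070 + 0.30600) = 0.17482 g → mol O = 0.17482 ÷ 15.999 = 0.010927 mol
Divide by the smallest (0.010927 mol): C 1.999, H 5.999, N 1.999, O 1.000

C2H6N2O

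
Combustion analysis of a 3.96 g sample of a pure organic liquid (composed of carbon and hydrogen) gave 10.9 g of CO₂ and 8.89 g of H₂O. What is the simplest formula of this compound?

CH4

mol C = 10.9 g CO₂ ÷ 44.009 g/mol = 0.2477 mol
mol H = 2 × 8.89 g H₂O ÷ 18.015 g/mol = 0.9870 mol
Divide by the smallest (0.2477 mol): C 1.000, H 3.985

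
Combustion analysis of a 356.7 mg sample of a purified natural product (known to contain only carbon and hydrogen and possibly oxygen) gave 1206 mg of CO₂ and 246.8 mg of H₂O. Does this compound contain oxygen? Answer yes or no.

mol C = 1.206 g CO₂ ÷ 44.009 g/mol = 0.027403 mol
mol H = 2 × 0.2468 g H₂O ÷ 18.015 g/mol = 0.027399 mol
C and H together account for 0.35676 g — essentially the entire 0.3567 g sample — so the compound contains no oxygen.

no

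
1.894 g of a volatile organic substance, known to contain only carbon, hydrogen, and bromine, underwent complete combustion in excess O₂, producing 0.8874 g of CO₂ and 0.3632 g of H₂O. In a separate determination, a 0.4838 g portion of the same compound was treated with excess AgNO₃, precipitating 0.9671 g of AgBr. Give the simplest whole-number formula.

CH2Br

mol C = 0.8874 g CO₂ ÷ 44.009 g/mol = 0.020164 mol
mol H = 2 × 0.3632 g H₂O ÷ 18.015 g/mol = 0.040322 mol
From the AgBr data: mol Br per gram of compound = (0.9671 ÷ 187.772) ÷ 0.4838 = 0.010646 mol/g, so in the 1.894 g combustion sample mol Br = 0.020163 mol
Divide by the smallest (0.020163 mol): C 1.000, H 2.000, Br 1.000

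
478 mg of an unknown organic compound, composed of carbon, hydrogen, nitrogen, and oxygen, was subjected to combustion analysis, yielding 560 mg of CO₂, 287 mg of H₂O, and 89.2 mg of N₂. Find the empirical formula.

C2H5NO2

mol C = 0.560 g CO₂ ÷ 44.009 g/mol = 0.01272 mol
mol H = 2 × 0.287 g H₂O ÷ 18.015 g/mol = 0.03186 mol
mol N = 2 × 0.0892 g N₂ ÷ 28.014 g/mol = 0.006368 mol
mass O = 0.478 − (0.1528 + 0.03212 + 0.08920) = 0.2038 g → mol O = 0.2038 ÷ 15.999 = 0.01274 mol
Divide by the smallest (0.006368 mol): C 1.998, H 5.003, N 1.000, O 2.001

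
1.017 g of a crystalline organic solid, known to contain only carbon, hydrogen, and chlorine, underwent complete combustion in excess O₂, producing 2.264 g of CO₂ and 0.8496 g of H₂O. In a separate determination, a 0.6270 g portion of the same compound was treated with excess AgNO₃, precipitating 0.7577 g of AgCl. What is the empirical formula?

mol C = 2.264 g CO₂ ÷ 44.009 g/mol = 0.051444 mol
mol H = 2 × 0.8496 g H₂O ÷ 18.015 g/mol = 0.094321 mol
From the AgCl data: mol Cl per gram of compound = (0.7577 ÷ 143.318) ÷ 0.6270 = 0.0084320 mol/g, so in the 1.017 g combustion sample mol Cl = 0.0085753 mol
Divide by the smallest (0.0085753 mol): C 5.999, H 10.999, Cl 1.000

C6H11Cl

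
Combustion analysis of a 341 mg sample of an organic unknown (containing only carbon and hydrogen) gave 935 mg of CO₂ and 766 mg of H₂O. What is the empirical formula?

CH4

mol C = 0.935 g CO₂ ÷ 44.009 g/mol = 0.02125 mol
mol H = 2 × 0.766 g H₂O ÷ 18.015 g/mol = 0.08504 mol
Divide by the smallest (0.02125 mol): C 1.000, H 4.003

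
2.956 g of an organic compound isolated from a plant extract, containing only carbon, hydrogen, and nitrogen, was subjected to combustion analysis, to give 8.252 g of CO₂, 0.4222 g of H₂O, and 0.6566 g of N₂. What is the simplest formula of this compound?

C4HN

mol C = 8.252 g CO₂ ÷ 44.009 g/mol = 0.18751 mol
mol H = 2 × 0.4222 g H₂O ÷ 18.015 g/mol = 0.046872 mol
mol N = 2 × 0.6566 g N₂ ÷ 28.014 g/mol = 0.046877 mol
Divide by the smallest (0.046872 mol): C 4.000, H 1.000, N 1.000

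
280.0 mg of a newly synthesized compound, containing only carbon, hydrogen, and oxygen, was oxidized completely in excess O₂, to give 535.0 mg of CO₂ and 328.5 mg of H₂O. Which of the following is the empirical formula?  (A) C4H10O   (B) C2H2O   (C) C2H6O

(C) C2H6O

mol C = 0.5350 g CO₂ ÷ 44.009 g/mol = 0.012157 mol
mol H = 2 × 0.3285 g H₂O ÷ 18.015 g/mol = 0.036470 mol
mass O = 0.2800 − (0.14601 + 0.036761) = 0.097226 g → mol O = 0.097226 ÷ 15.999 = 0.0060770 mol
Divide by the smallest (0.0060770 mol): C 2.000, H 6.001, O 1.000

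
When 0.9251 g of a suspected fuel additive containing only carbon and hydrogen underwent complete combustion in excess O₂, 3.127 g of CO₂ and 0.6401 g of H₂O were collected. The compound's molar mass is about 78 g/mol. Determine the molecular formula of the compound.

C6H6

mol C = 3.127 g CO₂ ÷ 44.009 g/mol = 0.071054 mol
mol H = 2 × 0.6401 g H₂O ÷ 18.015 g/mol = 0.071063 mol
Divide by the smallest (0.071054 mol): C 1.000, H 1.000
Empirical formula: CH
Empirical-formula mass = 13.02 g/mol; 78 ÷ 13.02 ≈ 6, so the molecular formula is C6H6.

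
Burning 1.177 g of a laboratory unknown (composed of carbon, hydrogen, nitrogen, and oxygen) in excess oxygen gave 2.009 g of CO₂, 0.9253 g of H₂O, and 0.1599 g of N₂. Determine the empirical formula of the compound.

mol C = 2.009 g CO₂ ÷ 44.009 g/mol = 0.045650 mol
mol H = 2 × 0.9253 g H₂O ÷ 18.015 g/mol = 0.10273 mol
mol N = 2 × 0.1599 g N₂ ÷ 28.014 g/mol = 0.011416 mol
mass O = 1.177 − (0.54830 + 0.10355 + 0.15990) = 0.36525 g → mol O = 0.36525 ÷ 15.999 = 0.022830 mol
Divide by the smallest (0.011416 mol): C 3.999, H 8.999, N 1.000, O 2.000

C4H9NO2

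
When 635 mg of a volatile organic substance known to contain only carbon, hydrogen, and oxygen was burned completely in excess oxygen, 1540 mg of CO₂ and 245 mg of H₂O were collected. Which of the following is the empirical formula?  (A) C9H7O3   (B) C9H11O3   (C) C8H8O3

(A) C9H7O3

mol C = 1.54 g CO₂ ÷ 44.009 g/mol = 0.03499 mol
mol H = 2 × 0.245 g H₂O ÷ 18.015 g/mol = 0.02720 mol
mass O = 0.635 − (0.4203 + 0.02742) = 0.1873 g → mol O = 0.1873 ÷ 15.999 = 0.01171 mol
Divide by the smallest (0.01171 mol): C 2.989, H 2.324, O 1.000
Multiplying each by 3 gives whole numbers: C 8.97, H 6.97, O 3.00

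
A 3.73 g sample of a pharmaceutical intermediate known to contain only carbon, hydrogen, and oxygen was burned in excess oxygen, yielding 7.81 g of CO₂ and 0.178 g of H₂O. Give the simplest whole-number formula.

C9HO5

mol C = 7.81 g CO₂ ÷ 44.009 g/mol = 0.1775 mol
mol H = 2 × 0.178 g H₂O ÷ 18.015 g/mol = 0.01976 mol
mass O = 3.73 − (2.132 + 0.01992) = 1.579 g → mol O = 1.579 ÷ 15.999 = 0.09867 mol
Divide by the smallest (0.01976 mol): C 8.980, H 1.000, O 4.993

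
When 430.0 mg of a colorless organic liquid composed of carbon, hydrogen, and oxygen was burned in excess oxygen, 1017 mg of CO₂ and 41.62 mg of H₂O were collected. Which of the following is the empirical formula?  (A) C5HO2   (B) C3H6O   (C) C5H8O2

(A) C5HO2

mol C = 1.017 g CO₂ ÷ 44.009 g/mol = 0.023109 mol
mol H = 2 × 0.04162 g H₂O ÷ 18.015 g/mol = 0.0046206 mol
mass O = 0.4300 − (0.27756 + 0.0046576) = 0.14778 g → mol O = 0.14778 ÷ 15.999 = 0.0092369 mol
Divide by the smallest (0.0046206 mol): C 5.001, H 1.000, O 1.999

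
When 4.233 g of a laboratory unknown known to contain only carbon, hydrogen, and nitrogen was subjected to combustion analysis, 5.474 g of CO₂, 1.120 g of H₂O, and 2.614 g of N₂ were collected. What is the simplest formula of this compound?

C2H2N3

mol C = 5.474 g CO₂ ÷ 44.009 g/mol = 0.12438 mol
mol H = 2 × 1.120 g H₂O ÷ 18.015 g/mol = 0.12434 mol
mol N = 2 × 2.614 g N₂ ÷ 28.014 g/mol = 0.18662 mol
Divide by the smallest (0.12434 mol): C 1.000, H 1.000, N 1.501
Multiplying each by 2 gives whole numbers: C 2.00, H 2.00, N 3.00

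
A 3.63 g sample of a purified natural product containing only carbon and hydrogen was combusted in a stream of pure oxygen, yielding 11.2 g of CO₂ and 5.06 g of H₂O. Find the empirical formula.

mol C = 11.2 g CO₂ ÷ 44.009 g/mol = 0.2545 mol
mol H = 2 × 5.06 g H₂O ÷ 18.015 g/mol = 0.5618 mol
Divide by the smallest (0.2545 mol): C 1.000, H 2.207
Multiplying each by 5 gives whole numbers: C 5.00, H 11.04

C5H11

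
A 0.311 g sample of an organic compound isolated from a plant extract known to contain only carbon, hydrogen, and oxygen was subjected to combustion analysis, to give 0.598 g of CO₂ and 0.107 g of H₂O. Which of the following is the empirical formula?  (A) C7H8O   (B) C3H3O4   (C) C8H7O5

mol C = 0.598 g CO₂ ÷ 44.009 g/mol = 0.01359 mol
mol H = 2 × 0.107 g H₂O ÷ 18.015 g/mol = 0.01188 mol
mass O = 0.311 − (0.1632 + 0.01197) = 0.1358 g → mol O = 0.1358 ÷ 15.999 = 0.008489 mol
Divide by the smallest (0.008489 mol): C 1.601, H 1.399, O 1.000
Multiplying each by 5 gives whole numbers: C 8.00, H 7.00, O 5.00

(C) C8H7O5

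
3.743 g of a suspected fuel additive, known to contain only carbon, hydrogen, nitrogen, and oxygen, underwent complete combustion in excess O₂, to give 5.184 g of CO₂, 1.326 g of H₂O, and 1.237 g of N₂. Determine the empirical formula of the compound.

C4H5N3O2

mol C = 5.184 g CO₂ ÷ 44.009 g/mol = 0.11779 mol
mol H = 2 × 1.326 g H₂O ÷ 18.015 g/mol = 0.14721 mol
mol N = 2 × 1.237 g N₂ ÷ 28.014 g/mol = 0.088313 mol
mass O = 3.743 − (1.4148 + 0.14839 + 1.2370) = 0.94279 g → mol O = 0.94279 ÷ 15.999 = 0.058928 mol
Divide by the smallest (0.058928 mol): C 1.999, H 2.498, N 1.499, O 1.000
Multiplying each by 2 gives whole numbers: C 4.00, H 5.00, N 3.00, O 2.00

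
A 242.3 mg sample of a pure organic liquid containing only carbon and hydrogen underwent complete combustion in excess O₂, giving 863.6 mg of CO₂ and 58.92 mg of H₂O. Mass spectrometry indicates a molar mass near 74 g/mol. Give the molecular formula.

C6H2

mol C = 0.8636 g CO₂ ÷ 44.009 g/mol = 0.019623 mol
mol H = 2 × 0.05892 g H₂O ÷ 18.015 g/mol = 0.0065412 mol
Divide by the smallest (0.0065412 mol): C 3.000, H 1.000
Empirical formula: C3H
Empirical-formula mass = 37.04 g/mol; 74 ÷ 37.04 ≈ 2, so the molecular formula is C6H2.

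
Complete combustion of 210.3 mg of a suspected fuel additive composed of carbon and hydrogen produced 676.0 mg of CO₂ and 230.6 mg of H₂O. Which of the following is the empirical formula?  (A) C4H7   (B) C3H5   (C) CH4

mol C = 0.6760 g CO₂ ÷ 44.009 g/mol = 0.015360 mol
mol H = 2 × 0.2306 g H₂O ÷ 18.015 g/mol = 0.025601 mol
Divide by the smallest (0.015360 mol): C 1.000, H 1.667
Multiplying each by 3 gives whole numbers: C 3.00, H 5.00

(B) C3H5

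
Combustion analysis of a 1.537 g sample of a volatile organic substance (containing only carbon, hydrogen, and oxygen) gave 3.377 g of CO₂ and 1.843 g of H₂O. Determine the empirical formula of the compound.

C3H8O

mol C = 3.377 g CO₂ ÷ 44.009 g/mol = 0.076734 mol
mol H = 2 × 1.843 g H₂O ÷ 18.015 g/mol = 0.20461 mol
mass O = 1.537 − (0.92166 + 0.20624) = 0.40910 g → mol O = 0.40910 ÷ 15.999 = 0.025570 mol
Divide by the smallest (0.025570 mol): C 3.001, H 8.002, O 1.000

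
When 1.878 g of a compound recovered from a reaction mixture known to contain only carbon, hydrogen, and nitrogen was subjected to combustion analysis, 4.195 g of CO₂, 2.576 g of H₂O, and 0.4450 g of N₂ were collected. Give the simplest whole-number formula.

C3H9N

mol C = 4.195 g CO₂ ÷ 44.009 g/mol = 0.095321 mol
mol H = 2 × 2.576 g H₂O ÷ 18.015 g/mol = 0.28598 mol
mol N = 2 × 0.4450 g N₂ ÷ 28.014 g/mol = 0.031770 mol
Divide by the smallest (0.031770 mol): C 3.000, H 9.002, N 1.000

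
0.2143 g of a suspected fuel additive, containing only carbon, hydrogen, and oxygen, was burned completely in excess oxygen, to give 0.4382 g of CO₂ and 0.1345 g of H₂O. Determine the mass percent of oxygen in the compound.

37.17%

mol C = 0.4382 g CO₂ ÷ 44.009 g/mol = 0.0099571 mol
mol H = 2 × 0.1345 g H₂O ÷ 18.015 g/mol = 0.014932 mol
mass O = 0.2143 − (0.11959 + 0.015051) = 0.079654 g → mol O = 0.079654 ÷ 15.999 = 0.0049787 mol
mass % O = 0.079654 g ÷ 0.2143 g × 100%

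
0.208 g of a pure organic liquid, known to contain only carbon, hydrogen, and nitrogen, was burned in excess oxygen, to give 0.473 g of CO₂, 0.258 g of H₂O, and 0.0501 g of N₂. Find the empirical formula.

C3H8N

mol C = 0.473 g CO₂ ÷ 44.009 g/mol = 0.01075 mol
mol H = 2 × 0.258 g H₂O ÷ 18.015 g/mol = 0.02864 mol
mol N = 2 × 0.0501 g N₂ ÷ 28.014 g/mol = 0.003577 mol
Divide by the smallest (0.003577 mol): C 3.005, H 8.008, N 1.000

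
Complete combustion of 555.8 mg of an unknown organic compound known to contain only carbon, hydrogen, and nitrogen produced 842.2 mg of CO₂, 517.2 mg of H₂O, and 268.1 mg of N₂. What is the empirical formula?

mol C = 0.8422 g CO₂ ÷ 44.009 g/mol = 0.019137 mol
mol H = 2 × 0.5172 g H₂O ÷ 18.015 g/mol = 0.057419 mol
mol N = 2 × 0.2681 g N₂ ÷ 28.014 g/mol = 0.019140 mol
Divide by the smallest (0.019137 mol): C 1.000, H 3.000, N 1.000

CH3N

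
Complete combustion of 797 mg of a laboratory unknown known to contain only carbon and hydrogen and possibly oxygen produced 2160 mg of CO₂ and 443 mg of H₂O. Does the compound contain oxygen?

mol C = 2.16 g CO₂ ÷ 44.009 g/mol = 0.04908 mol
mol H = 2 × 0.443 g H₂O ÷ 18.015 g/mol = 0.04918 mol
C and H account for only 0.6391 g of the 0.797 g sample; the remaining 0.1579 g must be oxygen.

yes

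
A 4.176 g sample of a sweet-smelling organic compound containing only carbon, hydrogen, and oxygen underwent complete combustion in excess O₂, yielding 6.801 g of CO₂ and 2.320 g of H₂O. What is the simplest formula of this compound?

mol C = 6.801 g CO₂ ÷ 44.009 g/mol = 0.15454 mol
mol H = 2 × 2.320 g H₂O ÷ 18.015 g/mol = 0.25756 mol
mass O = 4.176 − (1.8561 + 0.25962) = 2.0602 g → mol O = 2.0602 ÷ 15.999 = 0.12877 mol
Divide by the smallest (0.12877 mol): C 1.200, H 2.000, O 1.000
Multiplying each by 5 gives whole numbers: C 6.00, H 10.00, O 5.00

C6H10O5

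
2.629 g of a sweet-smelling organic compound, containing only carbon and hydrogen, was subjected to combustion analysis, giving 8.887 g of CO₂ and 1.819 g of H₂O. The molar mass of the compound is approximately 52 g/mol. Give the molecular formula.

mol C = 8.887 g CO₂ ÷ 44.009 g/mol = 0.20194 mol
mol H = 2 × 1.819 g H₂O ÷ 18.015 g/mol = 0.20194 mol
Divide by the smallest (0.20194 mol): C 1.000, H 1.000
Empirical formula: CH
Empirical-formula mass = 13.02 g/mol; 52 ÷ 13.02 ≈ 4, so the molecular formula is C4H4.

C4H4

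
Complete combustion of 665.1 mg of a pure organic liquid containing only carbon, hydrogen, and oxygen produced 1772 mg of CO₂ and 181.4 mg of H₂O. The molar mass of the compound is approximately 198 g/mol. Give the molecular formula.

C12H6O3

mol C = 1.772 g CO₂ ÷ 44.009 g/mol = 0.040264 mol
mol H = 2 × 0.1814 g H₂O ÷ 18.015 g/mol = 0.020139 mol
mass O = 0.6651 − (0.48362 + 0.020300) = 0.16118 g → mol O = 0.16118 ÷ 15.999 = 0.010075 mol
Divide by the smallest (0.010075 mol): C 3.997, H 1.999, O 1.000
Empirical formula: C4H2O
Empirical-formula mass = 66.06 g/mol; 198 ÷ 66.06 ≈ 3, so the molecular formula is C12H6O3.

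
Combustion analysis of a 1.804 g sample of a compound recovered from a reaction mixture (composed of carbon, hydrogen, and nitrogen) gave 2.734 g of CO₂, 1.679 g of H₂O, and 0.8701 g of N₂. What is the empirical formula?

mol C = 2.734 g CO₂ ÷ 44.009 g/mol = 0.062124 mol
mol H = 2 × 1.679 g H₂O ÷ 18.015 g/mol = 0.18640 mol
mol N = 2 × 0.8701 g N₂ ÷ 28.014 g/mol = 0.062119 mol
Divide by the smallest (0.062119 mol): C 1.000, H 3.001, N 1.000

CH3N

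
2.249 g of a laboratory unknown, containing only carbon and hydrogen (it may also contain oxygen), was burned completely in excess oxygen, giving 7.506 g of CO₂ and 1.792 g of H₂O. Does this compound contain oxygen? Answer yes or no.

no

mol C = 7.506 g CO₂ ÷ 44.009 g/mol = 0.17056 mol
mol H = 2 × 1.792 g H₂O ÷ 18.015 g/mol = 0.19895 mol
C and H together account for 2.2491 g — essentially the entire 2.249 g sample — so the compound contains no oxygen.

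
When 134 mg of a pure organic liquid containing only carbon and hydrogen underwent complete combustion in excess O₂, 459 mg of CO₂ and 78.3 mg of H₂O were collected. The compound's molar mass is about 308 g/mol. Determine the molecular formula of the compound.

mol C = 0.459 g CO₂ ÷ 44.009 g/mol = 0.01043 mol
mol H = 2 × 0.0783 g H₂O ÷ 18.015 g/mol = 0.008693 mol
Divide by the smallest (0.008693 mol): C 1.200, H 1.000
Multiplying each by 5 gives whole numbers: C 6.00, H 5.00
Empirical formula: C6H5
Empirical-formula mass = 77.11 g/mol; 308 ÷ 77.11 ≈ 4, so the molecular formula is C24H20.

C24H20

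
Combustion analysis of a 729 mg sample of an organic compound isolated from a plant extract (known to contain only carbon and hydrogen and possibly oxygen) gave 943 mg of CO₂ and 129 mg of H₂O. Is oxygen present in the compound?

mol C = 0.943 g CO₂ ÷ 44.009 g/mol = 0.02143 mol
mol H = 2 × 0.129 g H₂O ÷ 18.015 g/mol = 0.01432 mol
C and H account for only 0.2718 g of the 0.729 g sample; the remaining 0.4572 g must be oxygen.

yes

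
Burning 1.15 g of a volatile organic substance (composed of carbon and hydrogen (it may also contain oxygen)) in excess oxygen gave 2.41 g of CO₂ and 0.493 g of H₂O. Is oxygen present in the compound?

yes

mol C = 2.41 g CO₂ ÷ 44.009 g/mol = 0.05476 mol
mol H = 2 × 0.493 g H₂O ÷ 18.015 g/mol = 0.05473 mol
C and H account for only 0.7129 g of the 1.15 g sample; the remaining 0.4371 g must be oxygen.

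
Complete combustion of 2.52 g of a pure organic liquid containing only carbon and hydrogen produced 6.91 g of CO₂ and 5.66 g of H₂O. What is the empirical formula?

CH4

mol C = 6.91 g CO₂ ÷ 44.009 g/mol = 0.1570 mol
mol H = 2 × 5.66 g H₂O ÷ 18.015 g/mol = 0.6284 mol
Divide by the smallest (0.1570 mol): C 1.000, H 4.002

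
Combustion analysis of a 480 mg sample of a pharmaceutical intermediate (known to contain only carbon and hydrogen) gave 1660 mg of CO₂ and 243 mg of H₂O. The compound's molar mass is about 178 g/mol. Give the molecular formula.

C14H10

mol C = 1.66 g CO₂ ÷ 44.009 g/mol = 0.03772 mol
mol H = 2 × 0.243 g H₂O ÷ 18.015 g/mol = 0.02698 mol
Divide by the smallest (0.02698 mol): C 1.398, H 1.000
Multiplying each by 5 gives whole numbers: C 6.99, H 5.00
Empirical formula: C7H5
Empirical-formula mass = 89.12 g/mol; 178 ÷ 89.12 ≈ 2, so the molecular formula is C14H10.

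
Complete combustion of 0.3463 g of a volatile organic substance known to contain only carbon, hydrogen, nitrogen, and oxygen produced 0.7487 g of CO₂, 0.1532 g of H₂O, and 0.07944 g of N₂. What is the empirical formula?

C6H6N2O

mol C = 0.7487 g CO₂ ÷ 44.009 g/mol = 0.017012 mol
mol H = 2 × 0.1532 g H₂O ÷ 18.015 g/mol = 0.017008 mol
mol N = 2 × 0.07944 g N₂ ÷ 28.014 g/mol = 0.0056714 mol
mass O = 0.3463 − (0.20434 + 0.017144 + 0.079440) = 0.045380 g → mol O = 0.045380 ÷ 15.999 = 0.0028364 mol
Divide by the smallest (0.0028364 mol): C 5.998, H 5.996, N 2.000, O 1.000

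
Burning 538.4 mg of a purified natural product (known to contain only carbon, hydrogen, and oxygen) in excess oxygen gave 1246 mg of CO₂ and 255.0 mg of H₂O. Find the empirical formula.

C8H8O3

mol C = 1.246 g CO₂ ÷ 44.009 g/mol = 0.028312 mol
mol H = 2 × 0.2550 g H₂O ÷ 18.015 g/mol = 0.028310 mol
mass O = 0.5384 − (0.34006 + 0.028536) = 0.16980 g → mol O = 0.16980 ÷ 15.999 = 0.010613 mol
Divide by the smallest (0.010613 mol): C 2.668, H 2.667, O 1.000
Multiplying each by 3 gives whole numbers: C 8.00, H 8.00, O 3.00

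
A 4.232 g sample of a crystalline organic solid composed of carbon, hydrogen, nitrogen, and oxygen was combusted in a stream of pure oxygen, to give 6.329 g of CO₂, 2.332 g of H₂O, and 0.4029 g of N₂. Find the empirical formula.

C5H9NO4

mol C = 6.329 g CO₂ ÷ 44.009 g/mol = 0.14381 mol
mol H = 2 × 2.332 g H₂O ÷ 18.015 g/mol = 0.25890 mol
mol N = 2 × 0.4029 g N₂ ÷ 28.014 g/mol = 0.028764 mol
mass O = 4.232 − (1.7273 + 0.26097 + 0.40290) = 1.8408 g → mol O = 1.8408 ÷ 15.999 = 0.11506 mol
Divide by the smallest (0.028764 mol): C 5.000, H 9.001, N 1.000, O 4.000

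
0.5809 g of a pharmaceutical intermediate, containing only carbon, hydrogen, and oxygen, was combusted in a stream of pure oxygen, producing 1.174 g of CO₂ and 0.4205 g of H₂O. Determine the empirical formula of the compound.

mol C = 1.174 g CO₂ ÷ 44.009 g/mol = 0.026676 mol
mol H = 2 × 0.4205 g H₂O ÷ 18.015 g/mol = 0.046683 mol
mass O = 0.5809 − (0.32041 + 0.047057) = 0.21343 g → mol O = 0.21343 ÷ 15.999 = 0.013340 mol
Divide by the smallest (0.013340 mol): C 2.000, H 3.499, O 1.000
Multiplying each by 2 gives whole numbers: C 4.00, H 7.00, O 2.00

C4H7O2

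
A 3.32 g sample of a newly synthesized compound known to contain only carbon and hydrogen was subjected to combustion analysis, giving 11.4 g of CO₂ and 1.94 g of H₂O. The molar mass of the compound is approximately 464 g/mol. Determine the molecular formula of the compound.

mol C = 11.4 g CO₂ ÷ 44.009 g/mol = 0.2590 mol
mol H = 2 × 1.94 g H₂O ÷ 18.015 g/mol = 0.2154 mol
Divide by the smallest (0.2154 mol): C 1.203, H 1.000
Multiplying each by 5 gives whole numbers: C 6.01, H 5.00
Empirical formula: C6H5
Empirical-formula mass = 77.11 g/mol; 464 ÷ 77.11 ≈ 6, so the molecular formula is C36H30.

C36H30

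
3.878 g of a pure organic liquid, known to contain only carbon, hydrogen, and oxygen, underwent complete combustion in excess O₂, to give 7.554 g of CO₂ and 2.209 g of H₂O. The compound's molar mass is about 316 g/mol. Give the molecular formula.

C14H20O8

mol C = 7.554 g CO₂ ÷ 44.009 g/mol = 0.17165 mol
mol H = 2 × 2.209 g H₂O ÷ 18.015 g/mol = 0.24524 mol
mass O = 3.878 − (2.0616 + 0.24720) = 1.5691 g → mol O = 1.5691 ÷ 15.999 = 0.098078 mol
Divide by the smallest (0.098078 mol): C 1.750, H 2.500, O 1.000
Multiplying each by 4 gives whole numbers: C 7.00, H 10.00, O 4.00
Empirical formula: C7H10O4
Empirical-formula mass = 158.15 g/mol; 316 ÷ 158.15 ≈ 2, so the molecular formula is C14H20O8.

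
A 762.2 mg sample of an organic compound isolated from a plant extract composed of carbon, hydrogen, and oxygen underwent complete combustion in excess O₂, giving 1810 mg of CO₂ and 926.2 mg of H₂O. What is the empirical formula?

C4H10O

mol C = 1.810 g CO₂ ÷ 44.009 g/mol = 0.041128 mol
mol H = 2 × 0.9262 g H₂O ÷ 18.015 g/mol = 0.10283 mol
mass O = 0.7622 − (0.49399 + 0.10365) = 0.16456 g → mol O = 0.16456 ÷ 15.999 = 0.010286 mol
Divide by the smallest (0.010286 mol): C 3.998, H 9.997, O 1.000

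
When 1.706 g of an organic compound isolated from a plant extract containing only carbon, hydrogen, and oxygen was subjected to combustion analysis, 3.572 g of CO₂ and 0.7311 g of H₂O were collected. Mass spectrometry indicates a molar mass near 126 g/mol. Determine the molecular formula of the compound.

mol C = 3.572 g CO₂ ÷ 44.009 g/mol = 0.081165 mol
mol H = 2 × 0.7311 g H₂O ÷ 18.015 g/mol = 0.081166 mol
mass O = 1.706 − (0.97488 + 0.081815) = 0.64931 g → mol O = 0.64931 ÷ 15.999 = 0.040584 mol
Divide by the smallest (0.040584 mol): C 2.000, H 2.000, O 1.000
Empirical formula: C2H2O
Empirical-formula mass = 42.04 g/mol; 126 ÷ 42.04 ≈ 3, so the molecular formula is C6H6O3.

C6H6O3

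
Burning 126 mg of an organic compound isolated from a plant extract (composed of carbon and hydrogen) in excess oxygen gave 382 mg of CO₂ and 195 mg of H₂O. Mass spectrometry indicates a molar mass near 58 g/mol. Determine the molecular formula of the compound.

C4H10

mol C = 0.382 g CO₂ ÷ 44.009 g/mol = 0.008680 mol
mol H = 2 × 0.195 g H₂O ÷ 18.015 g/mol = 0.02165 mol
Divide by the smallest (0.008680 mol): C 1.000, H 2.494
Multiplying each by 2 gives whole numbers: C 2.00, H 4.99
Empirical formula: C2H5
Empirical-formula mass = 29.06 g/mol; 58 ÷ 29.06 ≈ 2, so the molecular formula is C4H10.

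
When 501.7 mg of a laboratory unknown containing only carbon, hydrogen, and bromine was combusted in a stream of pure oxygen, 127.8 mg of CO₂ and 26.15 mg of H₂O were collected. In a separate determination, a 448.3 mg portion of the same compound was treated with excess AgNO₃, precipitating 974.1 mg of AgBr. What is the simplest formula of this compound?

CHBr2

mol C = 0.1278 g CO₂ ÷ 44.009 g/mol = 0.0029040 mol
mol H = 2 × 0.02615 g H₂O ÷ 18.015 g/mol = 0.0029031 mol
From the AgBr data: mol Br per gram of compound = (0.9741 ÷ 187.772) ÷ 0.4483 = 0.011572 mol/g, so in the 0.5017 g combustion sample mol Br = 0.0058056 mol
Divide by the smallest (0.0029031 mol): C 1.000, H 1.000, Br 2.000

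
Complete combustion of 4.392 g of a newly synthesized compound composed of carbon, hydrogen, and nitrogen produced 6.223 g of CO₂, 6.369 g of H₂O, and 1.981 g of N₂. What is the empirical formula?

CH5N

mol C = 6.223 g CO₂ ÷ 44.009 g/mol = 0.14140 mol
mol H = 2 × 6.369 g H₂O ÷ 18.015 g/mol = 0.70708 mol
mol N = 2 × 1.981 g N₂ ÷ 28.014 g/mol = 0.14143 mol
Divide by the smallest (0.14140 mol): C 1.000, H 5.000, N 1.000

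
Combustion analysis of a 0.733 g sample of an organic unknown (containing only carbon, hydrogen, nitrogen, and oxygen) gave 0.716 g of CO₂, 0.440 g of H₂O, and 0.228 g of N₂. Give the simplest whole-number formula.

mol C = 0.716 g CO₂ ÷ 44.009 g/mol = 0.01627 mol
mol H = 2 × 0.440 g H₂O ÷ 18.015 g/mol = 0.04885 mol
mol N = 2 × 0.228 g N₂ ÷ 28.014 g/mol = 0.01628 mol
mass O = 0.733 − (0.1954 + 0.04924 + 0.2280) = 0.2603 g → mol O = 0.2603 ÷ 15.999 = 0.01627 mol
Divide by the smallest (0.01627 mol): C 1.000, H 3.002, N 1.001, O 1.000

CH3NO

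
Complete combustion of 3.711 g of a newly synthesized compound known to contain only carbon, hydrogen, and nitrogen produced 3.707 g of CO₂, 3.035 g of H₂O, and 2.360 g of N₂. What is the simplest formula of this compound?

CH4N2

mol C = 3.707 g CO₂ ÷ 44.009 g/mol = 0.084233 mol
mol H = 2 × 3.035 g H₂O ÷ 18.015 g/mol = 0.33694 mol
mol N = 2 × 2.360 g N₂ ÷ 28.014 g/mol = 0.16849 mol
Divide by the smallest (0.084233 mol): C 1.000, H 4.000, N 2.000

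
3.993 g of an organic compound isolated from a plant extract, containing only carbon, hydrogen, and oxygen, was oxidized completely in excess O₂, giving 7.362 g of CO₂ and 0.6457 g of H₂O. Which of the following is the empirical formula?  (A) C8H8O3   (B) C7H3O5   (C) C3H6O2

(B) C7H3O5

mol C = 7.362 g CO₂ ÷ 44.009 g/mol = 0.16728 mol
mol H = 2 × 0.6457 g H₂O ÷ 18.015 g/mol = 0.071685 mol
mass O = 3.993 − (2.0092 + 0.072258) = 1.9115 g → mol O = 1.9115 ÷ 15.999 = 0.11948 mol
Divide by the smallest (0.071685 mol): C 2.334, H 1.000, O 1.667
Multiplying each by 3 gives whole numbers: C 7.00, H 3.00, O 5.00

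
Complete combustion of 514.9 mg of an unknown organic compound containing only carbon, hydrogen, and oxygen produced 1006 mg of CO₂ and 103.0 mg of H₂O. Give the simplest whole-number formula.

C8H4O5

mol C = 1.006 g CO₂ ÷ 44.009 g/mol = 0.022859 mol
mol H = 2 × 0.1030 g H₂O ÷ 18.015 g/mol = 0.011435 mol
mass O = 0.5149 − (0.27456 + 0.011526) = 0.22881 g → mol O = 0.22881 ÷ 15.999 = 0.014302 mol
Divide by the smallest (0.011435 mol): C 1.999, H 1.000, O 1.251
Multiplying each by 4 gives whole numbers: C 8.00, H 4.00, O 5.00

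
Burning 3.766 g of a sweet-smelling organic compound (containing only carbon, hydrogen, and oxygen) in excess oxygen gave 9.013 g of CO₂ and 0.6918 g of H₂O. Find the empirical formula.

C8H3O3

mol C = 9.013 g CO₂ ÷ 44.009 g/mol = 0.20480 mol
mol H = 2 × 0.6918 g H₂O ÷ 18.015 g/mol = 0.076803 mol
mass O = 3.766 − (2.4598 + 0.077417) = 1.2287 g → mol O = 1.2287 ÷ 15.999 = 0.076801 mol
Divide by the smallest (0.076801 mol): C 2.667, H 1.000, O 1.000
Multiplying each by 3 gives whole numbers: C 8.00, H 3.00, O 3.00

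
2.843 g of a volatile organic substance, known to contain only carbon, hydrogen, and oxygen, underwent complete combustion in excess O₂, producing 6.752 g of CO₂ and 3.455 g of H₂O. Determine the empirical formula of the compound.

C4H10O

mol C = 6.752 g CO₂ ÷ 44.009 g/mol = 0.15342 mol
mol H = 2 × 3.455 g H₂O ÷ 18.015 g/mol = 0.38357 mol
mass O = 2.843 − (1.8428 + 0.38664) = 0.61360 g → mol O = 0.61360 ÷ 15.999 = 0.038352 mol
Divide by the smallest (0.038352 mol): C 4.000, H 10.001, O 1.000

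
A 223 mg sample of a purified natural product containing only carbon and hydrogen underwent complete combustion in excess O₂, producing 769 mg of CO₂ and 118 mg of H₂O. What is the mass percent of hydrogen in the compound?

mol C = 0.769 g CO₂ ÷ 44.009 g/mol = 0.01747 mol
mol H = 2 × 0.118 g H₂O ÷ 18.015 g/mol = 0.01310 mol
mass % H = 0.01320 g ÷ 0.223 g × 100%

5.9%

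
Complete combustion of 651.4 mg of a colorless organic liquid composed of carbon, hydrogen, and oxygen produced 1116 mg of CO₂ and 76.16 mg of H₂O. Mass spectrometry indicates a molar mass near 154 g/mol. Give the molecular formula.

C6H2O5

mol C = 1.116 g CO₂ ÷ 44.009 g/mol = 0.025358 mol
mol H = 2 × 0.07616 g H₂O ÷ 18.015 g/mol = 0.0084552 mol
mass O = 0.6514 − (0.30458 + 0.0085228) = 0.33830 g → mol O = 0.33830 ÷ 15.999 = 0.021145 mol
Divide by the smallest (0.0084552 mol): C 2.999, H 1.000, O 2.501
Multiplying each by 2 gives whole numbers: C 6.00, H 2.00, O 5.00
Empirical formula: C6H2O5
Empirical-formula mass = 154.08 g/mol; 154 ÷ 154.08 ≈ 1, so the molecular formula is C6H2O5.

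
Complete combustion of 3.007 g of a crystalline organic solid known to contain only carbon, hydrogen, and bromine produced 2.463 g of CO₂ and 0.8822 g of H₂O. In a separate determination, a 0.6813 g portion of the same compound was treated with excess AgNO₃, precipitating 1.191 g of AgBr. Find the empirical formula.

C4H7Br2

mol C = 2.463 g CO₂ ÷ 44.009 g/mol = 0.055966 mol
mol H = 2 × 0.8822 g H₂O ÷ 18.015 g/mol = 0.097941 mol
From the AgBr data: mol Br per gram of compound = (1.191 ÷ 187.772) ÷ 0.6813 = 0.0093098 mol/g, so in the 3.007 g combustion sample mol Br = 0.027995 mol
Divide by the smallest (0.027995 mol): C 1.999, H 3.499, Br 1.000
Multiplying each by 2 gives whole numbers: C 4.00, H 7.00, Br 2.00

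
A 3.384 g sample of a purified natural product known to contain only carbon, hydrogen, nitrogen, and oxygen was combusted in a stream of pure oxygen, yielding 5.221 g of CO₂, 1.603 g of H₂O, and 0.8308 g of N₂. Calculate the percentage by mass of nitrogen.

24.55%

mol C = 5.221 g CO₂ ÷ 44.009 g/mol = 0.11863 mol
mol H = 2 × 1.603 g H₂O ÷ 18.015 g/mol = 0.17796 mol
mol N = 2 × 0.8308 g N₂ ÷ 28.014 g/mol = 0.059313 mol
mass O = 3.384 − (1.4249 + 0.17939 + 0.83080) = 0.94889 g → mol O = 0.94889 ÷ 15.999 = 0.059309 mol
mass % N = 0.83080 g ÷ 3.384 g × 100%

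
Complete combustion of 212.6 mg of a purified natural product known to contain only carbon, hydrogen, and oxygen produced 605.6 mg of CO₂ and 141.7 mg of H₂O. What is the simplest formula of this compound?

C7H8O

mol C = 0.6056 g CO₂ ÷ 44.009 g/mol = 0.013761 mol
mol H = 2 × 0.1417 g H₂O ÷ 18.015 g/mol = 0.015731 mol
mass O = 0.2126 − (0.16528 + 0.015857) = 0.031462 g → mol O = 0.031462 ÷ 15.999 = 0.0019665 mol
Divide by the smallest (0.0019665 mol): C 6.998, H 8.000, O 1.000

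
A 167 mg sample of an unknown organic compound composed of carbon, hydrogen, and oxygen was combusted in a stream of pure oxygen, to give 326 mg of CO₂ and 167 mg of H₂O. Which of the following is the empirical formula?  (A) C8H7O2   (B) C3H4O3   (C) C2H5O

(C) C2H5O

mol C = 0.326 g CO₂ ÷ 44.009 g/mol = 0.007408 mol
mol H = 2 × 0.167 g H₂O ÷ 18.015 g/mol = 0.01854 mol
mass O = 0.167 − (0.08897 + 0.01869) = 0.05934 g → mol O = 0.05934 ÷ 15.999 = 0.003709 mol
Divide by the smallest (0.003709 mol): C 1.997, H 4.999, O 1.000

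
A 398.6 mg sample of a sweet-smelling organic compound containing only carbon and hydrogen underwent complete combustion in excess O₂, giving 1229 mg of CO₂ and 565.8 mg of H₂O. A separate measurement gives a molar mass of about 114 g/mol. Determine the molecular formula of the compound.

mol C = 1.229 g CO₂ ÷ 44.009 g/mol = 0.027926 mol
mol H = 2 × 0.5658 g H₂O ÷ 18.015 g/mol = 0.062814 mol
Divide by the smallest (0.027926 mol): C 1.000, H 2.249
Multiplying each by 4 gives whole numbers: C 4.00, H 9.00
Empirical formula: C4H9
Empirical-formula mass = 57.12 g/mol; 114 ÷ 57.12 ≈ 2, so the molecular formula is C8H18.

C8H18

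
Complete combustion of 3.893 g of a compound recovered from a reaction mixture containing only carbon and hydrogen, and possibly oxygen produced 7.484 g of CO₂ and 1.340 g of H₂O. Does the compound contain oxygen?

mol C = 7.484 g CO₂ ÷ 44.009 g/mol = 0.17006 mol
mol H = 2 × 1.340 g H₂O ÷ 18.015 g/mol = 0.14876 mol
C and H account for only 2.1925 g of the 3.893 g sample; the remaining 1.7005 g must be oxygen.

yes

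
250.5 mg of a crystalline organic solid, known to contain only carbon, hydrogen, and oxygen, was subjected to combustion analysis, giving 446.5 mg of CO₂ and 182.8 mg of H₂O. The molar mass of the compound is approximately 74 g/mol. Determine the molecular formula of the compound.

mol C = 0.4465 g CO₂ ÷ 44.009 g/mol = 0.010146 mol
mol H = 2 × 0.1828 g H₂O ÷ 18.015 g/mol = 0.020294 mol
mass O = 0.2505 − (0.12186 + 0.020457) = 0.10818 g → mol O = 0.10818 ÷ 15.999 = 0.0067619 mol
Divide by the smallest (0.0067619 mol): C 1.500, H 3.001, O 1.000
Multiplying each by 2 gives whole numbers: C 3.00, H 6.00, O 2.00
Empirical formula: C3H6O2
Empirical-formula mass = 74.08 g/mol; 74 ÷ 74.08 ≈ 1, so the molecular formula is C3H6O2.

C3H6O2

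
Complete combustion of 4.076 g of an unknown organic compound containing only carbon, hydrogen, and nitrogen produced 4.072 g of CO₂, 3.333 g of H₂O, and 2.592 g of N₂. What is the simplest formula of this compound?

CH4N2

mol C = 4.072 g CO₂ ÷ 44.009 g/mol = 0.092527 mol
mol H = 2 × 3.333 g H₂O ÷ 18.015 g/mol = 0.37002 mol
mol N = 2 × 2.592 g N₂ ÷ 28.014 g/mol = 0.18505 mol
Divide by the smallest (0.092527 mol): C 1.000, H 3.999, N 2.000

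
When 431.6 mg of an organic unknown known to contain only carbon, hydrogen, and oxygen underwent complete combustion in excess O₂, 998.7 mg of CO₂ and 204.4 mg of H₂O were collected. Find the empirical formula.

mol C = 0.9987 g CO₂ ÷ 44.009 g/mol = 0.022693 mol
mol H = 2 × 0.2044 g H₂O ÷ 18.015 g/mol = 0.022692 mol
mass O = 0.4316 − (0.27257 + 0.022874) = 0.13616 g → mol O = 0.13616 ÷ 15.999 = 0.0085105 mol
Divide by the smallest (0.0085105 mol): C 2.666, H 2.666, O 1.000
Multiplying each by 3 gives whole numbers: C 8.00, H 8.00, O 3.00

C8H8O3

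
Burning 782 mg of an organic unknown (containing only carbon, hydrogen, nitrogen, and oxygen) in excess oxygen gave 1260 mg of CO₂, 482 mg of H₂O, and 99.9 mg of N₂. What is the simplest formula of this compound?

mol C = 1.26 g CO₂ ÷ 44.009 g/mol = 0.02863 mol
mol H = 2 × 0.482 g H₂O ÷ 18.015 g/mol = 0.05351 mol
mol N = 2 × 0.0999 g N₂ ÷ 28.014 g/mol = 0.007132 mol
mass O = 0.782 − (0.3439 + 0.05394 + 0.09990) = 0.2843 g → mol O = 0.2843 ÷ 15.999 = 0.01777 mol
Divide by the smallest (0.007132 mol): C 4.014, H 7.503, N 1.000, O 2.491
Multiplying each by 2 gives whole numbers: C 8.03, H 15.01, N 2.00, O 4.98

C8H15N2O5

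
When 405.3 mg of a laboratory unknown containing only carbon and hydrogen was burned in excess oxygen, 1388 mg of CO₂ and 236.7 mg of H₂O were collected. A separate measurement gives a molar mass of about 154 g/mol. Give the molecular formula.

C12H10

mol C = 1.388 g CO₂ ÷ 44.009 g/mol = 0.031539 mol
mol H = 2 × 0.2367 g H₂O ÷ 18.015 g/mol = 0.026278 mol
Divide by the smallest (0.026278 mol): C 1.200, H 1.000
Multiplying each by 5 gives whole numbers: C 6.00, H 5.00
Empirical formula: C6H5
Empirical-formula mass = 77.11 g/mol; 154 ÷ 77.11 ≈ 2, so the molecular formula is C12H10.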